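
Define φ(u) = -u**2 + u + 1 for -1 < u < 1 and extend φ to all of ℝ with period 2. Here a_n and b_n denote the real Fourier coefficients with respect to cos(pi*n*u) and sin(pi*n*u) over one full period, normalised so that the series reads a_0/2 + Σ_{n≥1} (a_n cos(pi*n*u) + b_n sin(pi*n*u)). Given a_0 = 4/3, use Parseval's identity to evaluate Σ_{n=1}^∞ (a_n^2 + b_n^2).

38/45

Parseval: a_0^2/2 + Σ_{n≥1} (a_n^2+b_n^2) = ∫_{-1}^{1} φ(u)^2 du = 26/15.
Subtract a_0^2/2 = 8/9: Σ (a_n^2+b_n^2) = 38/45.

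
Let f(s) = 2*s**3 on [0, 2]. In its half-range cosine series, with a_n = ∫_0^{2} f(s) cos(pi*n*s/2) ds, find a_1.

96*(4 - pi**2)/pi**4

a_1 = ∫_0^{2} (2*s**3) cos(pi*s/2) ds.
Integrating by parts three times (tabular method), an antiderivative of (2*s**3) cos(pi*s/2) is 4*s**3*sin(pi*s/2)/pi + 24*s**2*cos(pi*s/2)/pi**2 - 96*s*sin(pi*s/2)/pi**3 - 192*cos(pi*s/2)/pi**4; evaluating from 0 to 2: ∫_{0}^{2} (2*s**3) cos(pi*s/2) ds = (96*(2 - pi**2)/pi**4) - (-192/pi**4) = 96*(4 - pi**2)/pi**4.
Hence a_1 = 96*(4 - pi**2)/pi**4.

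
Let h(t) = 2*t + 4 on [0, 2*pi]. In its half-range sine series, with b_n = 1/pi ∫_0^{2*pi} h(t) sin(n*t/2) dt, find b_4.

b_4 = 1/pi ∫_0^{2*pi} (2*t + 4) sin(2*t) dt.
Integrating by parts (boundary term plus one more integral), an antiderivative of (2*t + 4) sin(2*t) is -t*cos(2*t) + sin(2*t)/2 - 2*cos(2*t); evaluating from 0 to 2*pi: ∫_{0}^{2*pi} (2*t + 4) sin(2*t) dt = (-2*pi - 2) - (-2) = -2*pi.
Hence b_4 = (1/pi)·(-2*pi) = -2.

-2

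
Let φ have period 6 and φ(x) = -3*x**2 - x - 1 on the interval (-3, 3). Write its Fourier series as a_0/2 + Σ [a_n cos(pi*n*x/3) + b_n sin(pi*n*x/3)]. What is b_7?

b_7 = 1/3 ∫_{-3}^{3} φ(x) sin(7*pi*x/3) dx.
Integrating by parts twice (tabular method), an antiderivative of (-3*x**2 - x - 1) sin(7*pi*x/3) is 9*x**2*cos(7*pi*x/3)/(7*pi) - 54*x*sin(7*pi*x/3)/(49*pi**2) + 3*x*cos(7*pi*x/3)/(7*pi) - 9*sin(7*pi*x/3)/(49*pi**2) - 162*cos(7*pi*x/3)/(343*pi**3) + 3*cos(7*pi*x/3)/(7*pi); evaluating from -3 to 3: ∫_{-3}^{3} (-3*x**2 - x - 1) sin(7*pi*x/3) dx = (3*(54 - 1519*pi**2)/(343*pi**3)) - (3*(54 - 1225*pi**2)/(343*pi**3)) = -18/(7*pi).
Hence b_7 = (1/3)·(-18/(7*pi)) = -6/(7*pi).

-6/(7*pi)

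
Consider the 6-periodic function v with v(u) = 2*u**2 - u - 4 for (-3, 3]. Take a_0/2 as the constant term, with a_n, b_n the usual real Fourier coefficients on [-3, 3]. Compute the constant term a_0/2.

a_0 = 1/3 ∫_{-3}^{3} v(u) du = 1/3 · (12) = 4.
So the constant term a_0/2 = 2.

2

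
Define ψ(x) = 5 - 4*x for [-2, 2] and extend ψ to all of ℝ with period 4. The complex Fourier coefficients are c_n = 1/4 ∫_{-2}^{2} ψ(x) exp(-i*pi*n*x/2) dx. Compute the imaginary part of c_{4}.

-2/pi

Since ψ is real-valued, Im(c_{4}) = -1/4 ∫_{-2}^{2} ψ(x) sin(2*pi*x) dx = -b_{4}/2.
Integrating by parts (boundary term plus one more integral), an antiderivative of (5 - 4*x) sin(2*pi*x) is 2*x*cos(2*pi*x)/pi - sin(2*pi*x)/pi**2 - 5*cos(2*pi*x)/(2*pi); evaluating from -2 to 2: ∫_{-2}^{2} (5 - 4*x) sin(2*pi*x) dx = (3/(2*pi)) - (-13/(2*pi)) = 8/pi.
Hence Im(c_{4}) = (-1/4)·(8/pi) = -2/pi.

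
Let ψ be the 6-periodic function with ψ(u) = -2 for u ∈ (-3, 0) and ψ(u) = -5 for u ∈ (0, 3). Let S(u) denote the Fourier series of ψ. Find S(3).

-7/2

u = 3 differs from u = -3 by 1 full period(s), and the series is 6-periodic.
At u = -3 the one-sided limits are ψ(-3^-) = -5 and ψ(-3^+) = -2.
By Dirichlet's theorem the series converges to their average, [(-5) + (-2)]/2 = -7/2.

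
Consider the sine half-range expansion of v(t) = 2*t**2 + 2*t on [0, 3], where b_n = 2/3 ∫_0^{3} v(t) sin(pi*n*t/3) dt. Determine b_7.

b_7 = 2/3 ∫_0^{3} (2*t**2 + 2*t) sin(7*pi*t/3) dt.
Integrating by parts twice (tabular method), an antiderivative of (2*t**2 + 2*t) sin(7*pi*t/3) is -6*t**2*cos(7*pi*t/3)/(7*pi) + 36*t*sin(7*pi*t/3)/(49*pi**2) - 6*t*cos(7*pi*t/3)/(7*pi) + 18*sin(7*pi*t/3)/(49*pi**2) + 108*cos(7*pi*t/3)/(343*pi**3); evaluating from 0 to 3: ∫_{0}^{3} (2*t**2 + 2*t) sin(7*pi*t/3) dt = (36*(-3 + 98*pi**2)/(343*pi**3)) - (108/(343*pi**3)) = 72*(-3 + 49*pi**2)/(343*pi**3).
Hence b_7 = (2/3)·(72*(-3 + 49*pi**2)/(343*pi**3)) = 48*(-3 + 49*pi**2)/(343*pi**3).

48*(-3 + 49*pi**2)/(343*pi**3)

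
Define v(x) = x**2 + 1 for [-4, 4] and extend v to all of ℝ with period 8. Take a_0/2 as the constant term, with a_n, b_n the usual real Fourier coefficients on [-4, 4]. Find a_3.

a_3 = 1/4 ∫_{-4}^{4} v(x) cos(3*pi*x/4) dx.
v is even and cos(3*pi*x/4) is even, so the integrand is even and a_3 = 1/2 ∫_0^{4} v(x) cos(3*pi*x/4) dx.
Integrating by parts twice (tabular method), an antiderivative of (x**2 + 1) cos(3*pi*x/4) is 4*x**2*sin(3*pi*x/4)/(3*pi) + 32*x*cos(3*pi*x/4)/(9*pi**2) - 128*sin(3*pi*x/4)/(27*pi**3) + 4*sin(3*pi*x/4)/(3*pi); evaluating from 0 to 4: ∫_{0}^{4} (x**2 + 1) cos(3*pi*x/4) dx = (-128/(9*pi**2)) - (0) = -128/(9*pi**2).
Hence a_3 = (1/2)·(-128/(9*pi**2)) = -64/(9*pi**2).

-64/(9*pi**2)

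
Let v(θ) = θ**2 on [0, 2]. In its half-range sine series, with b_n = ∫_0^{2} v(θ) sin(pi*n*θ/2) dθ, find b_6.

-4/(3*pi)

b_6 = ∫_0^{2} (θ**2) sin(3*pi*θ) dθ.
Integrating by parts twice (tabular method), an antiderivative of (θ**2) sin(3*pi*θ) is -θ**2*cos(3*pi*θ)/(3*pi) + 2*θ*sin(3*pi*θ)/(9*pi**2) + 2*cos(3*pi*θ)/(27*pi**3); evaluating from 0 to 2: ∫_{0}^{2} (θ**2) sin(3*pi*θ) dθ = (2*(1 - 18*pi**2)/(27*pi**3)) - (2/(27*pi**3)) = -4/(3*pi).
Hence b_6 = -4/(3*pi).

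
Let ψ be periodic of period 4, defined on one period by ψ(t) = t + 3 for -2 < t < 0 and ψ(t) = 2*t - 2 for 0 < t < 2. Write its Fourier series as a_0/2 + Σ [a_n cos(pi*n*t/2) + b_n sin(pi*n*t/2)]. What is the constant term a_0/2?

a_0 = 1/2 ∫_{-2}^{2} ψ(t) dt = 1/2 · (4) = 2.
So the constant term a_0/2 = 1.

1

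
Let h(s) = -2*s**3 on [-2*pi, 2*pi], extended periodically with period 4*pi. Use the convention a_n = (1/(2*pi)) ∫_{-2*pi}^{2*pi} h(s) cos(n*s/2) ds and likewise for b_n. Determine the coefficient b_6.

b_6 = (1/(2*pi)) ∫_{-2*pi}^{2*pi} h(s) sin(3*s) ds.
h is odd and sin(3*s) is odd, so the integrand is even and b_6 = 1/pi ∫_0^{2*pi} h(s) sin(3*s) ds.
Integrating by parts three times (tabular method), an antiderivative of (-2*s**3) sin(3*s) is 2*s**3*cos(3*s)/3 - 2*s**2*sin(3*s)/3 - 4*s*cos(3*s)/9 + 4*sin(3*s)/27; evaluating from 0 to 2*pi: ∫_{0}^{2*pi} (-2*s**3) sin(3*s) ds = (8*pi*(-1 + 6*pi**2)/9) - (0) = 8*pi*(-1 + 6*pi**2)/9.
Hence b_6 = (1/pi)·(8*pi*(-1 + 6*pi**2)/9) = -8/9 + 16*pi**2/3.

-8/9 + 16*pi**2/3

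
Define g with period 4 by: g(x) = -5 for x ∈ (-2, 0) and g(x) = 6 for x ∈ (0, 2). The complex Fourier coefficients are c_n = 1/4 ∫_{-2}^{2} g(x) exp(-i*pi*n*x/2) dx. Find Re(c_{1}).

0

Since g is real-valued, Re(c_{1}) = 1/4 ∫_{-2}^{2} g(x) cos(pi*x/2) dx = a_{1}/2.
Split the integral at the breakpoints.
Directly, an antiderivative of (-5) cos(pi*x/2) is -10*sin(pi*x/2)/pi; evaluating from -2 to 0: ∫_{-2}^{0} (-5) cos(pi*x/2) dx = (0) - (0) = 0.
Directly, an antiderivative of (6) cos(pi*x/2) is 12*sin(pi*x/2)/pi; evaluating from 0 to 2: ∫_{0}^{2} (6) cos(pi*x/2) dx = (0) - (0) = 0.
So ∫_{-2}^{2} g(x) cos(pi*x/2) dx = 0.
Hence Re(c_{1}) = (1/4)·(0) = 0.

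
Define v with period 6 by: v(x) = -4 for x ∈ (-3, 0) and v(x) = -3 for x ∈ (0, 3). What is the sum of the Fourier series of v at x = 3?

x = 3 differs from x = -3 by 1 full period(s), and the series is 6-periodic.
At x = -3 the one-sided limits are v(-3^-) = -3 and v(-3^+) = -4.
By Dirichlet's theorem the series converges to their average, [(-3) + (-4)]/2 = -7/2.

-7/2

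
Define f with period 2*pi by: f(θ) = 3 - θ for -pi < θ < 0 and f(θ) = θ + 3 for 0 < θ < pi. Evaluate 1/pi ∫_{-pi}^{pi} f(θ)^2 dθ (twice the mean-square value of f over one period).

1/pi ∫_{-pi}^{pi} f(θ)^2 dθ = 1/pi · (2*pi*(pi**2 + 27 + 9*pi)/3) = 2*pi**2/3 + 18 + 6*pi.

2*pi**2/3 + 18 + 6*pi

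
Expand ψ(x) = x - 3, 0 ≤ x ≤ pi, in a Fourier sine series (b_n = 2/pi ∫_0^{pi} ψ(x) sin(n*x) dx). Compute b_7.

2*(-6 + pi)/(7*pi)

b_7 = 2/pi ∫_0^{pi} (x - 3) sin(7*x) dx.
Integrating by parts (boundary term plus one more integral), an antiderivative of (x - 3) sin(7*x) is -x*cos(7*x)/7 + sin(7*x)/49 + 3*cos(7*x)/7; evaluating from 0 to pi: ∫_{0}^{pi} (x - 3) sin(7*x) dx = (-3/7 + pi/7) - (3/7) = -6/7 + pi/7.
Hence b_7 = (2/pi)·(-6/7 + pi/7) = 2*(-6 + pi)/(7*pi).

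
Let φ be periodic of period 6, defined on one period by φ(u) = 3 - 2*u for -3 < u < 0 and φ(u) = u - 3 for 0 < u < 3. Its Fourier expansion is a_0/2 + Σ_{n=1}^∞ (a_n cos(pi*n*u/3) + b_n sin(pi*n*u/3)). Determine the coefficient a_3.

-2/pi**2

a_3 = 1/3 ∫_{-3}^{3} φ(u) cos(pi*u) du.
Split the integral at the breakpoints.
Integrating by parts (boundary term plus one more integral), an antiderivative of (3 - 2*u) cos(pi*u) is -2*u*sin(pi*u)/pi + 3*sin(pi*u)/pi - 2*cos(pi*u)/pi**2; evaluating from -3 to 0: ∫_{-3}^{0} (3 - 2*u) cos(pi*u) du = (-2/pi**2) - (2/pi**2) = -4/pi**2.
Integrating by parts (boundary term plus one more integral), an antiderivative of (u - 3) cos(pi*u) is u*sin(pi*u)/pi - 3*sin(pi*u)/pi + cos(pi*u)/pi**2; evaluating from 0 to 3: ∫_{0}^{3} (u - 3) cos(pi*u) du = (-1/pi**2) - (pi**(-2)) = -2/pi**2.
Summing the pieces and multiplying by (1/3) gives a_3 = -2/pi**2.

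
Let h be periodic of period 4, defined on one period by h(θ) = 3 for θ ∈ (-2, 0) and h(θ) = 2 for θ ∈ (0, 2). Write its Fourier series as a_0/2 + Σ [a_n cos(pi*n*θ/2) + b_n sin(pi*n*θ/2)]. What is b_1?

b_1 = 1/2 ∫_{-2}^{2} h(θ) sin(pi*θ/2) dθ.
Split the integral at the breakpoints.
Directly, an antiderivative of (3) sin(pi*θ/2) is -6*cos(pi*θ/2)/pi; evaluating from -2 to 0: ∫_{-2}^{0} (3) sin(pi*θ/2) dθ = (-6/pi) - (6/pi) = -12/pi.
Directly, an antiderivative of (2) sin(pi*θ/2) is -4*cos(pi*θ/2)/pi; evaluating from 0 to 2: ∫_{0}^{2} (2) sin(pi*θ/2) dθ = (4/pi) - (-4/pi) = 8/pi.
Summing the pieces and multiplying by (1/2) gives b_1 = -2/pi.

-2/pi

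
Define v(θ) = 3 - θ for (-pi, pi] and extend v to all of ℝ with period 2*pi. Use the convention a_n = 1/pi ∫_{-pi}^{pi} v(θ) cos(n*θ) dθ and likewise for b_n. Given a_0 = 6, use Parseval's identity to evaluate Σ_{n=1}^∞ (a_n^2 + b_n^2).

2*pi**2/3

Parseval: a_0^2/2 + Σ_{n≥1} (a_n^2+b_n^2) = 1/pi ∫_{-pi}^{pi} v(θ)^2 dθ = 2*pi**2/3 + 18.
Subtract a_0^2/2 = 18: Σ (a_n^2+b_n^2) = 2*pi**2/3.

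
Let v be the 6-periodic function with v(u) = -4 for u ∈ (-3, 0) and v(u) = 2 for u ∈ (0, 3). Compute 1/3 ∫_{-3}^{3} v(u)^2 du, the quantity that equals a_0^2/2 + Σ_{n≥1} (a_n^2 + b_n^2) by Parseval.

1/3 ∫_{-3}^{3} v(u)^2 du = 1/3 · (60) = 20.

20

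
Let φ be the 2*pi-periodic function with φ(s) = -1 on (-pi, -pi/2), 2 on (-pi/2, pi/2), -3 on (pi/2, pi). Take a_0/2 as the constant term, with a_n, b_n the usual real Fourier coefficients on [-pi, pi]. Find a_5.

a_5 = 1/pi ∫_{-pi}^{pi} φ(s) cos(5*s) ds.
Split the integral at the breakpoints.
Directly, an antiderivative of (-1) cos(5*s) is -sin(5*s)/5; evaluating from -pi to -pi/2: ∫_{-pi}^{-pi/2} (-1) cos(5*s) ds = (1/5) - (0) = 1/5.
Directly, an antiderivative of (2) cos(5*s) is 2*sin(5*s)/5; evaluating from -pi/2 to pi/2: ∫_{-pi/2}^{pi/2} (2) cos(5*s) ds = (2/5) - (-2/5) = 4/5.
Directly, an antiderivative of (-3) cos(5*s) is -3*sin(5*s)/5; evaluating from pi/2 to pi: ∫_{pi/2}^{pi} (-3) cos(5*s) ds = (0) - (-3/5) = 3/5.
Summing the pieces and multiplying by (1/pi) gives a_5 = 8/(5*pi).

8/(5*pi)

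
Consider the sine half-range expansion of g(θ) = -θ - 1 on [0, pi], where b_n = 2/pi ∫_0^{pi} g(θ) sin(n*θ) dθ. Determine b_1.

-2 - 4/pi

b_1 = 2/pi ∫_0^{pi} (-θ - 1) sin(θ) dθ.
Integrating by parts (boundary term plus one more integral), an antiderivative of (-θ - 1) sin(θ) is θ*cos(θ) - sin(θ) + cos(θ); evaluating from 0 to pi: ∫_{0}^{pi} (-θ - 1) sin(θ) dθ = (-pi - 1) - (1) = -pi - 2.
Hence b_1 = (2/pi)·(-pi - 2) = -2 - 4/pi.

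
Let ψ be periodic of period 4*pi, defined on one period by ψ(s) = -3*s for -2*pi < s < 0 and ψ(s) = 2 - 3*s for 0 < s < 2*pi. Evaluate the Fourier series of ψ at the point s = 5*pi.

2 - 3*pi

s = 5*pi differs from s = pi by 1 full period(s), and the series is 4*pi-periodic.
ψ is continuous at s = pi with value 2 - 3*pi, so the series converges to 2 - 3*pi there.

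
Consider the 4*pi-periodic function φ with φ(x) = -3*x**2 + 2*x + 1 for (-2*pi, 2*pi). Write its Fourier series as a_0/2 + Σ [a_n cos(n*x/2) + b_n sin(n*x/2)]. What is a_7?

48/49

a_7 = (1/(2*pi)) ∫_{-2*pi}^{2*pi} φ(x) cos(7*x/2) dx.
Integrating by parts twice (tabular method), an antiderivative of (-3*x**2 + 2*x + 1) cos(7*x/2) is -6*x**2*sin(7*x/2)/7 + 4*x*sin(7*x/2)/7 - 24*x*cos(7*x/2)/49 + 146*sin(7*x/2)/343 + 8*cos(7*x/2)/49; evaluating from -2*pi to 2*pi: ∫_{-2*pi}^{2*pi} (-3*x**2 + 2*x + 1) cos(7*x/2) dx = (-8/49 + 48*pi/49) - (-48*pi/49 - 8/49) = 96*pi/49.
Hence a_7 = (1/(2*pi))·(96*pi/49) = 48/49.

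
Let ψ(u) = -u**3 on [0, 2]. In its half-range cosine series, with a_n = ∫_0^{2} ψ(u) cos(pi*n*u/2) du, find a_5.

48*(-4 + 25*pi**2)/(625*pi**4)

a_5 = ∫_0^{2} (-u**3) cos(5*pi*u/2) du.
Integrating by parts three times (tabular method), an antiderivative of (-u**3) cos(5*pi*u/2) is -2*u**3*sin(5*pi*u/2)/(5*pi) - 12*u**2*cos(5*pi*u/2)/(25*pi**2) + 48*u*sin(5*pi*u/2)/(125*pi**3) + 96*cos(5*pi*u/2)/(625*pi**4); evaluating from 0 to 2: ∫_{0}^{2} (-u**3) cos(5*pi*u/2) du = (48*(-2 + 25*pi**2)/(625*pi**4)) - (96/(625*pi**4)) = 48*(-4 + 25*pi**2)/(625*pi**4).
Hence a_5 = 48*(-4 + 25*pi**2)/(625*pi**4).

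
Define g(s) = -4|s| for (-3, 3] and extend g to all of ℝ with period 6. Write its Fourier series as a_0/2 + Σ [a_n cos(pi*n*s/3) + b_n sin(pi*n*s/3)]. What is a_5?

48/(25*pi**2)

a_5 = 1/3 ∫_{-3}^{3} g(s) cos(5*pi*s/3) ds.
g is even and cos(5*pi*s/3) is even, so the integrand is even and a_5 = 2/3 ∫_0^{3} g(s) cos(5*pi*s/3) ds.
Integrating by parts (boundary term plus one more integral), an antiderivative of (-4*s) cos(5*pi*s/3) is -12*s*sin(5*pi*s/3)/(5*pi) - 36*cos(5*pi*s/3)/(25*pi**2); evaluating from 0 to 3: ∫_{0}^{3} (-4*s) cos(5*pi*s/3) ds = (36/(25*pi**2)) - (-36/(25*pi**2)) = 72/(25*pi**2).
Hence a_5 = (2/3)·(72/(25*pi**2)) = 48/(25*pi**2).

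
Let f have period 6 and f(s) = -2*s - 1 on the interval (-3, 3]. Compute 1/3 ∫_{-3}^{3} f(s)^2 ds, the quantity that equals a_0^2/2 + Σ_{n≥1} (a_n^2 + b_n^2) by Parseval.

26

1/3 ∫_{-3}^{3} f(s)^2 ds = 1/3 · (78) = 26.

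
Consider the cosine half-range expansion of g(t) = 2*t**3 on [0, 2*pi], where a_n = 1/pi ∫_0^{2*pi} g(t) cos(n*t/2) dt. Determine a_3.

a_3 = 1/pi ∫_0^{2*pi} (2*t**3) cos(3*t/2) dt.
Integrating by parts three times (tabular method), an antiderivative of (2*t**3) cos(3*t/2) is 4*t**3*sin(3*t/2)/3 + 8*t**2*cos(3*t/2)/3 - 32*t*sin(3*t/2)/9 - 64*cos(3*t/2)/27; evaluating from 0 to 2*pi: ∫_{0}^{2*pi} (2*t**3) cos(3*t/2) dt = (64/27 - 32*pi**2/3) - (-64/27) = 128/27 - 32*pi**2/3.
Hence a_3 = (1/pi)·(128/27 - 32*pi**2/3) = 32*(4 - 9*pi**2)/(27*pi).

32*(4 - 9*pi**2)/(27*pi)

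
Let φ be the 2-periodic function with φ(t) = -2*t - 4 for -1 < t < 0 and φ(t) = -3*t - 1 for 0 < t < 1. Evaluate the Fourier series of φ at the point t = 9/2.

t = 9/2 differs from t = 1/2 by 2 full period(s), and the series is 2-periodic.
φ is continuous at t = 1/2 with value -5/2, so the series converges to -5/2 there.

-5/2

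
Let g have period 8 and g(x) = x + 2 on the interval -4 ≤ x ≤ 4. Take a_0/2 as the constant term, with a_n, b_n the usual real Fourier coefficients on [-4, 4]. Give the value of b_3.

b_3 = 1/4 ∫_{-4}^{4} g(x) sin(3*pi*x/4) dx.
Integrating by parts (boundary term plus one more integral), an antiderivative of (x + 2) sin(3*pi*x/4) is -4*x*cos(3*pi*x/4)/(3*pi) + 16*sin(3*pi*x/4)/(9*pi**2) - 8*cos(3*pi*x/4)/(3*pi); evaluating from -4 to 4: ∫_{-4}^{4} (x + 2) sin(3*pi*x/4) dx = (8/pi) - (-8/(3*pi)) = 32/(3*pi).
Hence b_3 = (1/4)·(32/(3*pi)) = 8/(3*pi).

8/(3*pi)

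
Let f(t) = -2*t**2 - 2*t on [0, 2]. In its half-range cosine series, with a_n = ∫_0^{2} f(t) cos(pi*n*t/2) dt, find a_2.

a_2 = ∫_0^{2} (-2*t**2 - 2*t) cos(pi*t) dt.
Integrating by parts twice (tabular method), an antiderivative of (-2*t**2 - 2*t) cos(pi*t) is -2*t**2*sin(pi*t)/pi - 2*t*sin(pi*t)/pi - 4*t*cos(pi*t)/pi**2 + 4*sin(pi*t)/pi**3 - 2*cos(pi*t)/pi**2; evaluating from 0 to 2: ∫_{0}^{2} (-2*t**2 - 2*t) cos(pi*t) dt = (-10/pi**2) - (-2/pi**2) = -8/pi**2.
Hence a_2 = -8/pi**2.

-8/pi**2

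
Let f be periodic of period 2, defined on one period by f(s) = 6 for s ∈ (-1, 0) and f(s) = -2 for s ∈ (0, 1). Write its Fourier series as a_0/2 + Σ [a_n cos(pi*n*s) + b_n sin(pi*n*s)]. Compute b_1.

-16/pi

b_1 = ∫_{-1}^{1} f(s) sin(pi*s) ds.
Split the integral at the breakpoints.
Directly, an antiderivative of (6) sin(pi*s) is -6*cos(pi*s)/pi; evaluating from -1 to 0: ∫_{-1}^{0} (6) sin(pi*s) ds = (-6/pi) - (6/pi) = -12/pi.
Directly, an antiderivative of (-2) sin(pi*s) is 2*cos(pi*s)/pi; evaluating from 0 to 1: ∫_{0}^{1} (-2) sin(pi*s) ds = (-2/pi) - (2/pi) = -4/pi.
Summing the pieces gives b_1 = -16/pi.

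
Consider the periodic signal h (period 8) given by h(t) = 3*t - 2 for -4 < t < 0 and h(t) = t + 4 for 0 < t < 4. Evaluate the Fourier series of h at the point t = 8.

t = 8 differs from t = 0 by 1 full period(s), and the series is 8-periodic.
At t = 0 the one-sided limits are h(0^-) = -2 and h(0^+) = 4.
By Dirichlet's theorem the series converges to their average, [(-2) + (4)]/2 = 1.

1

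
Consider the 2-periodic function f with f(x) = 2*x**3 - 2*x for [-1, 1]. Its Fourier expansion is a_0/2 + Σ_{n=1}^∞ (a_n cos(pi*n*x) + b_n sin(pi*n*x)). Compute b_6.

1/(9*pi**3)

b_6 = ∫_{-1}^{1} f(x) sin(6*pi*x) dx.
f is odd and sin(6*pi*x) is odd, so the integrand is even and b_6 = 2 ∫_0^{1} f(x) sin(6*pi*x) dx.
Integrating by parts three times (tabular method), an antiderivative of (2*x**3 - 2*x) sin(6*pi*x) is -x**3*cos(6*pi*x)/(3*pi) + x**2*sin(6*pi*x)/(6*pi**2) + x*cos(6*pi*x)/(18*pi**3) + x*cos(6*pi*x)/(3*pi) - sin(6*pi*x)/(18*pi**2) - sin(6*pi*x)/(108*pi**4); evaluating from 0 to 1: ∫_{0}^{1} (2*x**3 - 2*x) sin(6*pi*x) dx = (1/(18*pi**3)) - (0) = 1/(18*pi**3).
Hence b_6 = 2·(1/(18*pi**3)) = 1/(9*pi**3).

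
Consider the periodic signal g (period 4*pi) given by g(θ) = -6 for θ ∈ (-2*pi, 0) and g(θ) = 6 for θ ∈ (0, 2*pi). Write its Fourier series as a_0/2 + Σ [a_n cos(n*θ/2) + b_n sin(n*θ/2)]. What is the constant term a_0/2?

a_0 = (1/(2*pi)) ∫_{-2*pi}^{2*pi} g(θ) dθ = (1/(2*pi)) · (0) = 0.
So the constant term a_0/2 = 0.

0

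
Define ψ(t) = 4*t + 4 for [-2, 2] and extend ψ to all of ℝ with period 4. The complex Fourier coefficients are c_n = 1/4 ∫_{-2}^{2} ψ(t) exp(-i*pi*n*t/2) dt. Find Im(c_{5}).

Since ψ is real-valued, Im(c_{5}) = -1/4 ∫_{-2}^{2} ψ(t) sin(5*pi*t/2) dt = -b_{5}/2.
Integrating by parts (boundary term plus one more integral), an antiderivative of (4*t + 4) sin(5*pi*t/2) is -8*t*cos(5*pi*t/2)/(5*pi) + 16*sin(5*pi*t/2)/(25*pi**2) - 8*cos(5*pi*t/2)/(5*pi); evaluating from -2 to 2: ∫_{-2}^{2} (4*t + 4) sin(5*pi*t/2) dt = (24/(5*pi)) - (-8/(5*pi)) = 32/(5*pi).
Hence Im(c_{5}) = (-1/4)·(32/(5*pi)) = -8/(5*pi).

-8/(5*pi)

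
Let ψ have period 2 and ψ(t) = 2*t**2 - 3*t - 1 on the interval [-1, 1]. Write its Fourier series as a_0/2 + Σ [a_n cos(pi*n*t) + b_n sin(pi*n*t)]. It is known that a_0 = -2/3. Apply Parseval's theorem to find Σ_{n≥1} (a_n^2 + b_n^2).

Parseval: a_0^2/2 + Σ_{n≥1} (a_n^2+b_n^2) = ∫_{-1}^{1} ψ(t)^2 dt = 104/15.
Subtract a_0^2/2 = 2/9: Σ (a_n^2+b_n^2) = 302/45.

302/45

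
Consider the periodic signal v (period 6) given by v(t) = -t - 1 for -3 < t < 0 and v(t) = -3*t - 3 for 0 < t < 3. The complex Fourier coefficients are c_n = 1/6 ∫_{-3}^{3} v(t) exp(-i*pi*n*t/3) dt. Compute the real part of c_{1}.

Since v is real-valued, Re(c_{1}) = 1/6 ∫_{-3}^{3} v(t) cos(pi*t/3) dt = a_{1}/2.
Split the integral at the breakpoints.
Integrating by parts (boundary term plus one more integral), an antiderivative of (-t - 1) cos(pi*t/3) is -3*t*sin(pi*t/3)/pi - 3*sin(pi*t/3)/pi - 9*cos(pi*t/3)/pi**2; evaluating from -3 to 0: ∫_{-3}^{0} (-t - 1) cos(pi*t/3) dt = (-9/pi**2) - (9/pi**2) = -18/pi**2.
Integrating by parts (boundary term plus one more integral), an antiderivative of (-3*t - 3) cos(pi*t/3) is -9*t*sin(pi*t/3)/pi - 9*sin(pi*t/3)/pi - 27*cos(pi*t/3)/pi**2; evaluating from 0 to 3: ∫_{0}^{3} (-3*t - 3) cos(pi*t/3) dt = (27/pi**2) - (-27/pi**2) = 54/pi**2.
So ∫_{-3}^{3} v(t) cos(pi*t/3) dt = 36/pi**2.
Hence Re(c_{1}) = (1/6)·(36/pi**2) = 6/pi**2.

6/pi**2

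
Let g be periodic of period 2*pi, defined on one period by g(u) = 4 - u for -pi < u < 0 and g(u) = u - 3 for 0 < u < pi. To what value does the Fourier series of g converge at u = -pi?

u = -pi differs from u = pi by -1 full period(s), and the series is 2*pi-periodic.
At u = pi the one-sided limits are g(pi^-) = -3 + pi and g(pi^+) = pi + 4.
By Dirichlet's theorem the series converges to their average, [(-3 + pi) + (pi + 4)]/2 = 1/2 + pi.

1/2 + pi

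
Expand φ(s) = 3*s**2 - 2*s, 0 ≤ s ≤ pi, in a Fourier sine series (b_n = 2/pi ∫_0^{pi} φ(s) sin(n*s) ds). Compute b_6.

2/3 - pi

b_6 = 2/pi ∫_0^{pi} (3*s**2 - 2*s) sin(6*s) ds.
Integrating by parts twice (tabular method), an antiderivative of (3*s**2 - 2*s) sin(6*s) is -s**2*cos(6*s)/2 + s*sin(6*s)/6 + s*cos(6*s)/3 - sin(6*s)/18 + cos(6*s)/36; evaluating from 0 to pi: ∫_{0}^{pi} (3*s**2 - 2*s) sin(6*s) ds = (-pi**2/2 + 1/36 + pi/3) - (1/36) = pi*(2 - 3*pi)/6.
Hence b_6 = (2/pi)·(pi*(2 - 3*pi)/6) = 2/3 - pi.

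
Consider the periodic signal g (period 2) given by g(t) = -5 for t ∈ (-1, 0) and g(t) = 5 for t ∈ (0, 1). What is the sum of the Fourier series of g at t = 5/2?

5

t = 5/2 differs from t = 1/2 by 1 full period(s), and the series is 2-periodic.
g is continuous at t = 1/2 with value 5, so the series converges to 5 there.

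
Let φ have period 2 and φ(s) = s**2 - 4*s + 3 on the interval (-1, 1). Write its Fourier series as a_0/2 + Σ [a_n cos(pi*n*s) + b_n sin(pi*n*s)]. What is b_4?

2/pi

b_4 = ∫_{-1}^{1} φ(s) sin(4*pi*s) ds.
Integrating by parts twice (tabular method), an antiderivative of (s**2 - 4*s + 3) sin(4*pi*s) is -s**2*cos(4*pi*s)/(4*pi) + s*sin(4*pi*s)/(8*pi**2) + s*cos(4*pi*s)/pi - sin(4*pi*s)/(4*pi**2) - 3*cos(4*pi*s)/(4*pi) + cos(4*pi*s)/(32*pi**3); evaluating from -1 to 1: ∫_{-1}^{1} (s**2 - 4*s + 3) sin(4*pi*s) ds = (1/(32*pi**3)) - (-2/pi + 1/(32*pi**3)) = 2/pi.
Hence b_4 = 2/pi.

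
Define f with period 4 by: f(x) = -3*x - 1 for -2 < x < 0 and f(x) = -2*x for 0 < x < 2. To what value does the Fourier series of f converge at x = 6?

x = 6 differs from x = 2 by 1 full period(s), and the series is 4-periodic.
At x = 2 the one-sided limits are f(2^-) = -4 and f(2^+) = 5.
By Dirichlet's theorem the series converges to their average, [(-4) + (5)]/2 = 1/2.

1/2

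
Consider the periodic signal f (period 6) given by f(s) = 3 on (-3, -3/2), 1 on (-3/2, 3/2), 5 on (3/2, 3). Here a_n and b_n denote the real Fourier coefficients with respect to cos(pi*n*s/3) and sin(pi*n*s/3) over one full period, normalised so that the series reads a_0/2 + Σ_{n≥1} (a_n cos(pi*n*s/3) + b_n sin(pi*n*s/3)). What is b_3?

2/(3*pi)

b_3 = 1/3 ∫_{-3}^{3} f(s) sin(pi*s) ds.
Split the integral at the breakpoints.
Directly, an antiderivative of (3) sin(pi*s) is -3*cos(pi*s)/pi; evaluating from -3 to -3/2: ∫_{-3}^{-3/2} (3) sin(pi*s) ds = (0) - (3/pi) = -3/pi.
Directly, an antiderivative of (1) sin(pi*s) is -cos(pi*s)/pi; evaluating from -3/2 to 3/2: ∫_{-3/2}^{3/2} (1) sin(pi*s) ds = (0) - (0) = 0.
Directly, an antiderivative of (5) sin(pi*s) is -5*cos(pi*s)/pi; evaluating from 3/2 to 3: ∫_{3/2}^{3} (5) sin(pi*s) ds = (5/pi) - (0) = 5/pi.
Summing the pieces and multiplying by (1/3) gives b_3 = 2/(3*pi).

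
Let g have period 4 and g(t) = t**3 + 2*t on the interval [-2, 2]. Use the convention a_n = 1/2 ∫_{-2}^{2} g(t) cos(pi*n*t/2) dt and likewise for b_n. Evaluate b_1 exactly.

b_1 = 1/2 ∫_{-2}^{2} g(t) sin(pi*t/2) dt.
g is odd and sin(pi*t/2) is odd, so the integrand is even and b_1 = ∫_0^{2} g(t) sin(pi*t/2) dt.
Integrating by parts three times (tabular method), an antiderivative of (t**3 + 2*t) sin(pi*t/2) is -2*t**3*cos(pi*t/2)/pi + 12*t**2*sin(pi*t/2)/pi**2 - 4*t*cos(pi*t/2)/pi + 48*t*cos(pi*t/2)/pi**3 - 96*sin(pi*t/2)/pi**4 + 8*sin(pi*t/2)/pi**2; evaluating from 0 to 2: ∫_{0}^{2} (t**3 + 2*t) sin(pi*t/2) dt = (-96/pi**3 + 24/pi) - (0) = -96/pi**3 + 24/pi.
Hence b_1 = -96/pi**3 + 24/pi.

-96/pi**3 + 24/pi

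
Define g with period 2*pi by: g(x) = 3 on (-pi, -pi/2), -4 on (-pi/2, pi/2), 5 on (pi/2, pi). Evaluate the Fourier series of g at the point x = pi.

4

At x = pi the one-sided limits are g(pi^-) = 5 and g(pi^+) = 3.
By Dirichlet's theorem the series converges to their average, [(5) + (3)]/2 = 4.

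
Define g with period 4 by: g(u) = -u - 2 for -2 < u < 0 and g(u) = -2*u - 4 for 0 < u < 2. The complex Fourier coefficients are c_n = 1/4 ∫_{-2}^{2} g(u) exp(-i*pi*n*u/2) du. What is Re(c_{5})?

2/(25*pi**2)

Since g is real-valued, Re(c_{5}) = 1/4 ∫_{-2}^{2} g(u) cos(5*pi*u/2) du = a_{5}/2.
Split the integral at the breakpoints.
Integrating by parts (boundary term plus one more integral), an antiderivative of (-u - 2) cos(5*pi*u/2) is -2*u*sin(5*pi*u/2)/(5*pi) - 4*sin(5*pi*u/2)/(5*pi) - 4*cos(5*pi*u/2)/(25*pi**2); evaluating from -2 to 0: ∫_{-2}^{0} (-u - 2) cos(5*pi*u/2) du = (-4/(25*pi**2)) - (4/(25*pi**2)) = -8/(25*pi**2).
Integrating by parts (boundary term plus one more integral), an antiderivative of (-2*u - 4) cos(5*pi*u/2) is -4*u*sin(5*pi*u/2)/(5*pi) - 8*sin(5*pi*u/2)/(5*pi) - 8*cos(5*pi*u/2)/(25*pi**2); evaluating from 0 to 2: ∫_{0}^{2} (-2*u - 4) cos(5*pi*u/2) du = (8/(25*pi**2)) - (-8/(25*pi**2)) = 16/(25*pi**2).
So ∫_{-2}^{2} g(u) cos(5*pi*u/2) du = 8/(25*pi**2).
Hence Re(c_{5}) = (1/4)·(8/(25*pi**2)) = 2/(25*pi**2).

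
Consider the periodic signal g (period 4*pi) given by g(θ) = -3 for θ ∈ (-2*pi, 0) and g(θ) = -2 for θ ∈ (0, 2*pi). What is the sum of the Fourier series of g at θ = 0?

At θ = 0 the one-sided limits are g(0^-) = -3 and g(0^+) = -2.
By Dirichlet's theorem the series converges to their average, [(-3) + (-2)]/2 = -5/2.

-5/2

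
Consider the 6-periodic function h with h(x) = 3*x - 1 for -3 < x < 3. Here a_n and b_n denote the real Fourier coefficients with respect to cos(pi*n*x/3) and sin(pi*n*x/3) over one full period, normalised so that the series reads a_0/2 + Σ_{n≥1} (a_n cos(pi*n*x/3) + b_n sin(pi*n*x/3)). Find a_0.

-2

a_0 = 1/3 ∫_{-3}^{3} h(x) dx = 1/3 · (-6) = -2.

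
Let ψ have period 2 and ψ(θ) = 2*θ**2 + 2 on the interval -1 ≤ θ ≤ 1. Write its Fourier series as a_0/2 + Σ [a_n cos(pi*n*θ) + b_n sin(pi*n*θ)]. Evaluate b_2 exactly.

b_2 = ∫_{-1}^{1} ψ(θ) sin(2*pi*θ) dθ.
ψ is even and sin(2*pi*θ) is odd, so the integrand is odd over a symmetric interval and the integral vanishes.

0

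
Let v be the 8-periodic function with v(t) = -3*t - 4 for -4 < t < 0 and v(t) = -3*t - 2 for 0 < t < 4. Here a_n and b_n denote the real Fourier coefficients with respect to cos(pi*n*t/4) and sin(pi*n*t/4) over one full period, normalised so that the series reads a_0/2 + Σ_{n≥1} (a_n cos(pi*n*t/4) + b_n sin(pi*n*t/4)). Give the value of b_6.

b_6 = 1/4 ∫_{-4}^{4} v(t) sin(3*pi*t/2) dt.
Split the integral at the breakpoints.
Integrating by parts (boundary term plus one more integral), an antiderivative of (-3*t - 4) sin(3*pi*t/2) is 2*t*cos(3*pi*t/2)/pi - 4*sin(3*pi*t/2)/(3*pi**2) + 8*cos(3*pi*t/2)/(3*pi); evaluating from -4 to 0: ∫_{-4}^{0} (-3*t - 4) sin(3*pi*t/2) dt = (8/(3*pi)) - (-16/(3*pi)) = 8/pi.
Integrating by parts (boundary term plus one more integral), an antiderivative of (-3*t - 2) sin(3*pi*t/2) is 2*t*cos(3*pi*t/2)/pi - 4*sin(3*pi*t/2)/(3*pi**2) + 4*cos(3*pi*t/2)/(3*pi); evaluating from 0 to 4: ∫_{0}^{4} (-3*t - 2) sin(3*pi*t/2) dt = (28/(3*pi)) - (4/(3*pi)) = 8/pi.
Summing the pieces and multiplying by (1/4) gives b_6 = 4/pi.

4/pi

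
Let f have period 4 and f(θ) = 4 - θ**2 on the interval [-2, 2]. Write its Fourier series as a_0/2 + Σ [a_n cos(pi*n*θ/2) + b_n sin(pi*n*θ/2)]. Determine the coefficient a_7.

a_7 = 1/2 ∫_{-2}^{2} f(θ) cos(7*pi*θ/2) dθ.
f is even and cos(7*pi*θ/2) is even, so the integrand is even and a_7 = ∫_0^{2} f(θ) cos(7*pi*θ/2) dθ.
Integrating by parts twice (tabular method), an antiderivative of (4 - θ**2) cos(7*pi*θ/2) is -2*θ**2*sin(7*pi*θ/2)/(7*pi) - 8*θ*cos(7*pi*θ/2)/(49*pi**2) + 16*sin(7*pi*θ/2)/(343*pi**3) + 8*sin(7*pi*θ/2)/(7*pi); evaluating from 0 to 2: ∫_{0}^{2} (4 - θ**2) cos(7*pi*θ/2) dθ = (16/(49*pi**2)) - (0) = 16/(49*pi**2).
Hence a_7 = 16/(49*pi**2).

16/(49*pi**2)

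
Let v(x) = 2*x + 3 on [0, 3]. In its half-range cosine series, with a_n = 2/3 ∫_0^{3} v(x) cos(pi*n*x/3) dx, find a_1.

-24/pi**2

a_1 = 2/3 ∫_0^{3} (2*x + 3) cos(pi*x/3) dx.
Integrating by parts (boundary term plus one more integral), an antiderivative of (2*x + 3) cos(pi*x/3) is 6*x*sin(pi*x/3)/pi + 9*sin(pi*x/3)/pi + 18*cos(pi*x/3)/pi**2; evaluating from 0 to 3: ∫_{0}^{3} (2*x + 3) cos(pi*x/3) dx = (-18/pi**2) - (18/pi**2) = -36/pi**2.
Hence a_1 = (2/3)·(-36/pi**2) = -24/pi**2.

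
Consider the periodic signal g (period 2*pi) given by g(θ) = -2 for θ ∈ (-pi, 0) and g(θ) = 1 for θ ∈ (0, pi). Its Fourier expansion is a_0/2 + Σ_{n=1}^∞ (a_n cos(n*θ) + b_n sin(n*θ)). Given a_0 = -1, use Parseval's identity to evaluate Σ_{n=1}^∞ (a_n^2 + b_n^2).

Parseval: a_0^2/2 + Σ_{n≥1} (a_n^2+b_n^2) = 1/pi ∫_{-pi}^{pi} g(θ)^2 dθ = 5.
Subtract a_0^2/2 = 1/2: Σ (a_n^2+b_n^2) = 9/2.

9/2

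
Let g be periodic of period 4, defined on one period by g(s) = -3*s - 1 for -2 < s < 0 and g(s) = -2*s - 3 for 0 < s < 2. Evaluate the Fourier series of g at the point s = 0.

At s = 0 the one-sided limits are g(0^-) = -1 and g(0^+) = -3.
By Dirichlet's theorem the series converges to their average, [(-1) + (-3)]/2 = -2.

-2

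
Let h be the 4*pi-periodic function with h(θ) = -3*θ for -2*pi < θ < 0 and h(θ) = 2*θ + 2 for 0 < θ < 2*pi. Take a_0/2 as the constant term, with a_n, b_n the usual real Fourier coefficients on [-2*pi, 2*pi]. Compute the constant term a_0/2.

1 + 5*pi/2

a_0 = (1/(2*pi)) ∫_{-2*pi}^{2*pi} h(θ) dθ = (1/(2*pi)) · (2*pi*(2 + 5*pi)) = 2 + 5*pi.
So the constant term a_0/2 = 1 + 5*pi/2.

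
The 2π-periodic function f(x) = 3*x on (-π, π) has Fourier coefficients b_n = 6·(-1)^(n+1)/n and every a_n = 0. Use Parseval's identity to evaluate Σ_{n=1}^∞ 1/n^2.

Parseval: Σ b_n^2 = (1/π) ∫_{-π}^{π} f(x)^2 dx = 6*pi**2.
Σ b_n^2 = Σ 36/n^2, so Σ 1/n^2 = (6*pi**2)/36 = pi**2/6.

pi**2/6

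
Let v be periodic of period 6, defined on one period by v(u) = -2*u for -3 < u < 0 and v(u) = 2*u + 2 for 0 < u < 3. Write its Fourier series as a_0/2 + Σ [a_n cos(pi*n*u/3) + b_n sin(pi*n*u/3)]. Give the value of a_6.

a_6 = 1/3 ∫_{-3}^{3} v(u) cos(2*pi*u) du.
Split the integral at the breakpoints.
Integrating by parts (boundary term plus one more integral), an antiderivative of (-2*u) cos(2*pi*u) is -u*sin(2*pi*u)/pi - cos(2*pi*u)/(2*pi**2); evaluating from -3 to 0: ∫_{-3}^{0} (-2*u) cos(2*pi*u) du = (-1/(2*pi**2)) - (-1/(2*pi**2)) = 0.
Integrating by parts (boundary term plus one more integral), an antiderivative of (2*u + 2) cos(2*pi*u) is u*sin(2*pi*u)/pi + sin(2*pi*u)/pi + cos(2*pi*u)/(2*pi**2); evaluating from 0 to 3: ∫_{0}^{3} (2*u + 2) cos(2*pi*u) du = (1/(2*pi**2)) - (1/(2*pi**2)) = 0.
Summing the pieces and multiplying by (1/3) gives a_6 = 0.

0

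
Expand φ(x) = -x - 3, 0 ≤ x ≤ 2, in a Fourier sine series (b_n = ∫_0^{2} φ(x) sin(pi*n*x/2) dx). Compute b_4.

1/pi

b_4 = ∫_0^{2} (-x - 3) sin(2*pi*x) dx.
Integrating by parts (boundary term plus one more integral), an antiderivative of (-x - 3) sin(2*pi*x) is x*cos(2*pi*x)/(2*pi) - sin(2*pi*x)/(4*pi**2) + 3*cos(2*pi*x)/(2*pi); evaluating from 0 to 2: ∫_{0}^{2} (-x - 3) sin(2*pi*x) dx = (5/(2*pi)) - (3/(2*pi)) = 1/pi.
Hence b_4 = 1/pi.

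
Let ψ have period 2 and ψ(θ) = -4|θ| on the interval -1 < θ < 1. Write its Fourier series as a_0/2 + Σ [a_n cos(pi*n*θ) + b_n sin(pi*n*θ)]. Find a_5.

16/(25*pi**2)

a_5 = ∫_{-1}^{1} ψ(θ) cos(5*pi*θ) dθ.
ψ is even and cos(5*pi*θ) is even, so the integrand is even and a_5 = 2 ∫_0^{1} ψ(θ) cos(5*pi*θ) dθ.
Integrating by parts (boundary term plus one more integral), an antiderivative of (-4*θ) cos(5*pi*θ) is -4*θ*sin(5*pi*θ)/(5*pi) - 4*cos(5*pi*θ)/(25*pi**2); evaluating from 0 to 1: ∫_{0}^{1} (-4*θ) cos(5*pi*θ) dθ = (4/(25*pi**2)) - (-4/(25*pi**2)) = 8/(25*pi**2).
Hence a_5 = 2·(8/(25*pi**2)) = 16/(25*pi**2).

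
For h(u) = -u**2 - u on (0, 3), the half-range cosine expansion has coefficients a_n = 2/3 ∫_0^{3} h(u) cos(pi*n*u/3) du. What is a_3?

16/(3*pi**2)

a_3 = 2/3 ∫_0^{3} (-u**2 - u) cos(pi*u) du.
Integrating by parts twice (tabular method), an antiderivative of (-u**2 - u) cos(pi*u) is -u**2*sin(pi*u)/pi - u*sin(pi*u)/pi - 2*u*cos(pi*u)/pi**2 + 2*sin(pi*u)/pi**3 - cos(pi*u)/pi**2; evaluating from 0 to 3: ∫_{0}^{3} (-u**2 - u) cos(pi*u) du = (7/pi**2) - (-1/pi**2) = 8/pi**2.
Hence a_3 = (2/3)·(8/pi**2) = 16/(3*pi**2).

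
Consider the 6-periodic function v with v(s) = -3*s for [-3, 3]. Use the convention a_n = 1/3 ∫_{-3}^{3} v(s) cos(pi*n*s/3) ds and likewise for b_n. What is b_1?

-18/pi

b_1 = 1/3 ∫_{-3}^{3} v(s) sin(pi*s/3) ds.
v is odd and sin(pi*s/3) is odd, so the integrand is even and b_1 = 2/3 ∫_0^{3} v(s) sin(pi*s/3) ds.
Integrating by parts (boundary term plus one more integral), an antiderivative of (-3*s) sin(pi*s/3) is 9*s*cos(pi*s/3)/pi - 27*sin(pi*s/3)/pi**2; evaluating from 0 to 3: ∫_{0}^{3} (-3*s) sin(pi*s/3) ds = (-27/pi) - (0) = -27/pi.
Hence b_1 = (2/3)·(-27/pi) = -18/pi.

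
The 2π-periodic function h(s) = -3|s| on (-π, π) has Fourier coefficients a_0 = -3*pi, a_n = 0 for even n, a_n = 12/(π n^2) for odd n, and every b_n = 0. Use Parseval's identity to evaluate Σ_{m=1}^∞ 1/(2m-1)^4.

Parseval: a_0^2/2 + Σ a_n^2 = (1/π) ∫_{-π}^{π} h(s)^2 ds = 6*pi**2.
Subtract a_0^2/2 = 9*pi**2/2: Σ a_n^2 = 3*pi**2/2.
Only odd n contribute, with a_n^2 = 144/(π^2 n^4), so Σ_{m≥1} 1/(2m-1)^4 = π^2·(3*pi**2/2)/144 = pi**4/96.

pi**4/96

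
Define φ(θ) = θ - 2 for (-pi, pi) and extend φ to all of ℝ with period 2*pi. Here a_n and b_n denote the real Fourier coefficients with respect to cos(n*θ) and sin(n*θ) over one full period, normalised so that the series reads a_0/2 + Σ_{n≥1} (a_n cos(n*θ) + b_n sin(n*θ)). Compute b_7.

2/7

b_7 = 1/pi ∫_{-pi}^{pi} φ(θ) sin(7*θ) dθ.
Integrating by parts (boundary term plus one more integral), an antiderivative of (θ - 2) sin(7*θ) is -θ*cos(7*θ)/7 + sin(7*θ)/49 + 2*cos(7*θ)/7; evaluating from -pi to pi: ∫_{-pi}^{pi} (θ - 2) sin(7*θ) dθ = (-2/7 + pi/7) - (-pi/7 - 2/7) = 2*pi/7.
Hence b_7 = (1/pi)·(2*pi/7) = 2/7.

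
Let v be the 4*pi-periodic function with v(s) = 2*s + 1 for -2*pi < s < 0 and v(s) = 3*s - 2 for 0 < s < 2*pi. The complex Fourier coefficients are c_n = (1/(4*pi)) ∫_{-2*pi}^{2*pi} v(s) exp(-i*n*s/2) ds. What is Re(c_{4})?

Since v is real-valued, Re(c_{4}) = (1/(4*pi)) ∫_{-2*pi}^{2*pi} v(s) cos(2*s) ds = a_{4}/2.
Split the integral at the breakpoints.
Integrating by parts (boundary term plus one more integral), an antiderivative of (2*s + 1) cos(2*s) is s*sin(2*s) + sin(2*s)/2 + cos(2*s)/2; evaluating from -2*pi to 0: ∫_{-2*pi}^{0} (2*s + 1) cos(2*s) ds = (1/2) - (1/2) = 0.
Integrating by parts (boundary term plus one more integral), an antiderivative of (3*s - 2) cos(2*s) is 3*s*sin(2*s)/2 - sin(2*s) + 3*cos(2*s)/4; evaluating from 0 to 2*pi: ∫_{0}^{2*pi} (3*s - 2) cos(2*s) ds = (3/4) - (3/4) = 0.
So ∫_{-2*pi}^{2*pi} v(s) cos(2*s) ds = 0.
Hence Re(c_{4}) = (1/(4*pi))·(0) = 0.

0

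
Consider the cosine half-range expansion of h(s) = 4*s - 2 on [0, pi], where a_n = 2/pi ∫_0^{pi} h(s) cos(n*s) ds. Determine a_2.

a_2 = 2/pi ∫_0^{pi} (4*s - 2) cos(2*s) ds.
Integrating by parts (boundary term plus one more integral), an antiderivative of (4*s - 2) cos(2*s) is 2*s*sin(2*s) - sin(2*s) + cos(2*s); evaluating from 0 to pi: ∫_{0}^{pi} (4*s - 2) cos(2*s) ds = (1) - (1) = 0.
Hence a_2 = (2/pi)·(0) = 0.

0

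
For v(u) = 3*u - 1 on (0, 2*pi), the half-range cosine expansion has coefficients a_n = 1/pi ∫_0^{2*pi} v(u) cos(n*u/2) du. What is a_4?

0

a_4 = 1/pi ∫_0^{2*pi} (3*u - 1) cos(2*u) du.
Integrating by parts (boundary term plus one more integral), an antiderivative of (3*u - 1) cos(2*u) is 3*u*sin(2*u)/2 - sin(2*u)/2 + 3*cos(2*u)/4; evaluating from 0 to 2*pi: ∫_{0}^{2*pi} (3*u - 1) cos(2*u) du = (3/4) - (3/4) = 0.
Hence a_4 = (1/pi)·(0) = 0.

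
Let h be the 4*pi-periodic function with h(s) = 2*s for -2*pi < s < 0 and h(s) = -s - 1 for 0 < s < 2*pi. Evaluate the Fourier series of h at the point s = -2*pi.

-3*pi - 1/2

At s = -2*pi the one-sided limits are h(-2*pi^-) = -2*pi - 1 and h(-2*pi^+) = -4*pi.
By Dirichlet's theorem the series converges to their average, [(-2*pi - 1) + (-4*pi)]/2 = -3*pi - 1/2.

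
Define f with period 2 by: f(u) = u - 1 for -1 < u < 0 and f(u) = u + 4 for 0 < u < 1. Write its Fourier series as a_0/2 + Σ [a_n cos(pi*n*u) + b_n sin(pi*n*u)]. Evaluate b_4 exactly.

-1/(2*pi)

b_4 = ∫_{-1}^{1} f(u) sin(4*pi*u) du.
Split the integral at the breakpoints.
Integrating by parts (boundary term plus one more integral), an antiderivative of (u - 1) sin(4*pi*u) is -u*cos(4*pi*u)/(4*pi) + sin(4*pi*u)/(16*pi**2) + cos(4*pi*u)/(4*pi); evaluating from -1 to 0: ∫_{-1}^{0} (u - 1) sin(4*pi*u) du = (1/(4*pi)) - (1/(2*pi)) = -1/(4*pi).
Integrating by parts (boundary term plus one more integral), an antiderivative of (u + 4) sin(4*pi*u) is -u*cos(4*pi*u)/(4*pi) + sin(4*pi*u)/(16*pi**2) - cos(4*pi*u)/pi; evaluating from 0 to 1: ∫_{0}^{1} (u + 4) sin(4*pi*u) du = (-5/(4*pi)) - (-1/pi) = -1/(4*pi).
Summing the pieces gives b_4 = -1/(2*pi).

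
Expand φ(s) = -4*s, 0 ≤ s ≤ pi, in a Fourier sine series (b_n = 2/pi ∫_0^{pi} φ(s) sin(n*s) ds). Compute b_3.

b_3 = 2/pi ∫_0^{pi} (-4*s) sin(3*s) ds.
Integrating by parts (boundary term plus one more integral), an antiderivative of (-4*s) sin(3*s) is 4*s*cos(3*s)/3 - 4*sin(3*s)/9; evaluating from 0 to pi: ∫_{0}^{pi} (-4*s) sin(3*s) ds = (-4*pi/3) - (0) = -4*pi/3.
Hence b_3 = (2/pi)·(-4*pi/3) = -8/3.

-8/3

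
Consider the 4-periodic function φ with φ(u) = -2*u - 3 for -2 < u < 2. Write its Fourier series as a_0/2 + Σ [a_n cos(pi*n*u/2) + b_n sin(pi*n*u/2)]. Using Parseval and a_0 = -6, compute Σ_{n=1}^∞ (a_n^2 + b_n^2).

32/3

Parseval: a_0^2/2 + Σ_{n≥1} (a_n^2+b_n^2) = 1/2 ∫_{-2}^{2} φ(u)^2 du = 86/3.
Subtract a_0^2/2 = 18: Σ (a_n^2+b_n^2) = 32/3.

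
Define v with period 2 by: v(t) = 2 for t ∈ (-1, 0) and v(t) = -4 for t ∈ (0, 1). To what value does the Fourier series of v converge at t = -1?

-1

At t = -1 the one-sided limits are v(-1^-) = -4 and v(-1^+) = 2.
By Dirichlet's theorem the series converges to their average, [(-4) + (2)]/2 = -1.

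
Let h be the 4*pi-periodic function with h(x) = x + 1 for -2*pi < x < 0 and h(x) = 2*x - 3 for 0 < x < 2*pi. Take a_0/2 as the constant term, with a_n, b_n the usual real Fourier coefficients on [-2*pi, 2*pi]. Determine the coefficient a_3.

-4/(9*pi)

a_3 = (1/(2*pi)) ∫_{-2*pi}^{2*pi} h(x) cos(3*x/2) dx.
Split the integral at the breakpoints.
Integrating by parts (boundary term plus one more integral), an antiderivative of (x + 1) cos(3*x/2) is 2*x*sin(3*x/2)/3 + 2*sin(3*x/2)/3 + 4*cos(3*x/2)/9; evaluating from -2*pi to 0: ∫_{-2*pi}^{0} (x + 1) cos(3*x/2) dx = (4/9) - (-4/9) = 8/9.
Integrating by parts (boundary term plus one more integral), an antiderivative of (2*x - 3) cos(3*x/2) is 4*x*sin(3*x/2)/3 - 2*sin(3*x/2) + 8*cos(3*x/2)/9; evaluating from 0 to 2*pi: ∫_{0}^{2*pi} (2*x - 3) cos(3*x/2) dx = (-8/9) - (8/9) = -16/9.
Summing the pieces and multiplying by (1/(2*pi)) gives a_3 = -4/(9*pi).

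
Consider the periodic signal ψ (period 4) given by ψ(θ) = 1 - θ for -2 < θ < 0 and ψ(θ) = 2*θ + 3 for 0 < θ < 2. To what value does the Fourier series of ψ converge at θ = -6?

θ = -6 differs from θ = 2 by -2 full period(s), and the series is 4-periodic.
At θ = 2 the one-sided limits are ψ(2^-) = 7 and ψ(2^+) = 3.
By Dirichlet's theorem the series converges to their average, [(7) + (3)]/2 = 5.

5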